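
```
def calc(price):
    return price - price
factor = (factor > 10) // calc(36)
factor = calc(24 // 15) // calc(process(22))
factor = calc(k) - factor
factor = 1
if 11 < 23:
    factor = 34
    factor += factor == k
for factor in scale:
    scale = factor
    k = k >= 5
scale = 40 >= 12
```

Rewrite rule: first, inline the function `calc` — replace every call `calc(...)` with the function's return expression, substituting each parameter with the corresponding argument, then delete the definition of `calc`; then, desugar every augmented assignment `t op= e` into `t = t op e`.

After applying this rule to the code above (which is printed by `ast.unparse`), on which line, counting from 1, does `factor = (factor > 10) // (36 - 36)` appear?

1

Transformed code:
factor = (factor > 10) // (36 - 36)
factor = (24 // 15 - 24 // 15) // (process(22) - process(22))
factor = k - k - factor
factor = 1
if 11 < 23:
    factor = 34
    factor = factor + (factor == k)
for factor in scale:
    scale = factor
    k = k >= 5
scale = 40 >= 12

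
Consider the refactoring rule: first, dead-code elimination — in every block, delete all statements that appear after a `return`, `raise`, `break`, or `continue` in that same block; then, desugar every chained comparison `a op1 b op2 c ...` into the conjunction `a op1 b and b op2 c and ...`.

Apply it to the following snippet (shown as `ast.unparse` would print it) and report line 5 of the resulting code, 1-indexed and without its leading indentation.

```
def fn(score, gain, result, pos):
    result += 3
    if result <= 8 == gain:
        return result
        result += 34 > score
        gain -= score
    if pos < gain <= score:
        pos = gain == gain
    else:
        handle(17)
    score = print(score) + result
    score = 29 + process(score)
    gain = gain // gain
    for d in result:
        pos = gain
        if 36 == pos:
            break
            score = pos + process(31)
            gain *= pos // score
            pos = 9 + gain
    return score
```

Transformed code:
def fn(score, gain, result, pos):
    result += 3
    if result <= 8 and 8 == gain:
        return result
    if pos < gain and gain <= score:
        pos = gain == gain
    else:
        handle(17)
    score = print(score) + result
    score = 29 + process(score)
    gain = gain // gain
    for d in result:
        pos = gain
        if 36 == pos:
            break
    return score

if pos < gain and gain <= score:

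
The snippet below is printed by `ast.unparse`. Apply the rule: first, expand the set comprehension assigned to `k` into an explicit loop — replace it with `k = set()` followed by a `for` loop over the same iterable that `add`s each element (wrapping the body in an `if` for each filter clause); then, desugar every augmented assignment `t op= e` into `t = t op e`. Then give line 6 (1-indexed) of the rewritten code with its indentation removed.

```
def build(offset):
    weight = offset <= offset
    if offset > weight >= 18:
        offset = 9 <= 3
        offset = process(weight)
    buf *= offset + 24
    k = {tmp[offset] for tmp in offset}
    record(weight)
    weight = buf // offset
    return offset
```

buf = buf * (offset + 24)

Transformed code:
def build(offset):
    weight = offset <= offset
    if offset > weight >= 18:
        offset = 9 <= 3
        offset = process(weight)
    buf = buf * (offset + 24)
    k = set()
    for tmp in offset:
        k.add(tmp[offset])
    record(weight)
    weight = buf // offset
    return offset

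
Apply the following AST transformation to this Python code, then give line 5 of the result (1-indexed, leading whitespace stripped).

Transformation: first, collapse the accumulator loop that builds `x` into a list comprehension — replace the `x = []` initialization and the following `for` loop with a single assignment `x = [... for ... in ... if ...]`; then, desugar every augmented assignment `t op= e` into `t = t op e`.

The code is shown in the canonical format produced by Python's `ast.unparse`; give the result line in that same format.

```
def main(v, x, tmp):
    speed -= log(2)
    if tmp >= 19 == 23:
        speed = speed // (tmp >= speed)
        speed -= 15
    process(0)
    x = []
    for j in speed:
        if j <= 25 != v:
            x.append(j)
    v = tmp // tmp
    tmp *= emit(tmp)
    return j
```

Transformed code:
def main(v, x, tmp):
    speed = speed - log(2)
    if tmp >= 19 == 23:
        speed = speed // (tmp >= speed)
        speed = speed - 15
    process(0)
    x = [j for j in speed if j <= 25 != v]
    v = tmp // tmp
    tmp = tmp * emit(tmp)
    return j

speed = speed - 15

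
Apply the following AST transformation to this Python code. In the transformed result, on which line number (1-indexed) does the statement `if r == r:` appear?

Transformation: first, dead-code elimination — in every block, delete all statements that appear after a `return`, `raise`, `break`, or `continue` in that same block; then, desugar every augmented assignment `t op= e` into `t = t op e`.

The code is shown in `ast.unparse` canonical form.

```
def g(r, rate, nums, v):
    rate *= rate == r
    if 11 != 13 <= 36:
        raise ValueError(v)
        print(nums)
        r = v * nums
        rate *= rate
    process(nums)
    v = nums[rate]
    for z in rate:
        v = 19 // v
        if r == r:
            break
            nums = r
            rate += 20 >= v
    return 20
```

Transformed code:
def g(r, rate, nums, v):
    rate = rate * (rate == r)
    if 11 != 13 <= 36:
        raise ValueError(v)
    process(nums)
    v = nums[rate]
    for z in rate:
        v = 19 // v
        if r == r:
            break
    return 20

9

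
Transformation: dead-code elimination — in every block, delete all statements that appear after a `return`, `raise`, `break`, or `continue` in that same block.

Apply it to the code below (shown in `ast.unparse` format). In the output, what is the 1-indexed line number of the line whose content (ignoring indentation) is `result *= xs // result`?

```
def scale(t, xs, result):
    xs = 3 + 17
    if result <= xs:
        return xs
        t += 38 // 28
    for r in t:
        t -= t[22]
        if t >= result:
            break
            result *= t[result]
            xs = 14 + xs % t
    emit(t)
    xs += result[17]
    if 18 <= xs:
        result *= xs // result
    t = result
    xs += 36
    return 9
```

12

Transformed code:
def scale(t, xs, result):
    xs = 3 + 17
    if result <= xs:
        return xs
    for r in t:
        t -= t[22]
        if t >= result:
            break
    emit(t)
    xs += result[17]
    if 18 <= xs:
        result *= xs // result
    t = result
    xs += 36
    return 9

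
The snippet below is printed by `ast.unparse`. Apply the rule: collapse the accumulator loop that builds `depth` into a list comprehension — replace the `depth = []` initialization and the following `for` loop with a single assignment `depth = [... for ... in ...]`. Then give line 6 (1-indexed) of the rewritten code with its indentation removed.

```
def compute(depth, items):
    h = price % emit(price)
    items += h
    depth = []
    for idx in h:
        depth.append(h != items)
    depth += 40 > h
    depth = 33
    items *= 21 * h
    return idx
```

Transformed code:
def compute(depth, items):
    h = price % emit(price)
    items += h
    depth = [h != items for idx in h]
    depth += 40 > h
    depth = 33
    items *= 21 * h
    return idx

depth = 33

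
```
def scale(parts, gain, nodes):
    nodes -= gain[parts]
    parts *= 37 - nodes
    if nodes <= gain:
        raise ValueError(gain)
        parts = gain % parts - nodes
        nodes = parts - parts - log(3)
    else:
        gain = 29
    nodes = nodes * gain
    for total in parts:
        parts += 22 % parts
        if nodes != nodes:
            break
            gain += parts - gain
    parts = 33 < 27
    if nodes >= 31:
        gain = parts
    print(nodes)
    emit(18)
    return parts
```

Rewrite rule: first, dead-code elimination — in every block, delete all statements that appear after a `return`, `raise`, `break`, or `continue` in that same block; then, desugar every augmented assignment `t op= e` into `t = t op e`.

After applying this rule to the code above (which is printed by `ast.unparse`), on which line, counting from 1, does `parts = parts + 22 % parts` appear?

Transformed code:
def scale(parts, gain, nodes):
    nodes = nodes - gain[parts]
    parts = parts * (37 - nodes)
    if nodes <= gain:
        raise ValueError(gain)
    else:
        gain = 29
    nodes = nodes * gain
    for total in parts:
        parts = parts + 22 % parts
        if nodes != nodes:
            break
    parts = 33 < 27
    if nodes >= 31:
        gain = parts
    print(nodes)
    emit(18)
    return parts

10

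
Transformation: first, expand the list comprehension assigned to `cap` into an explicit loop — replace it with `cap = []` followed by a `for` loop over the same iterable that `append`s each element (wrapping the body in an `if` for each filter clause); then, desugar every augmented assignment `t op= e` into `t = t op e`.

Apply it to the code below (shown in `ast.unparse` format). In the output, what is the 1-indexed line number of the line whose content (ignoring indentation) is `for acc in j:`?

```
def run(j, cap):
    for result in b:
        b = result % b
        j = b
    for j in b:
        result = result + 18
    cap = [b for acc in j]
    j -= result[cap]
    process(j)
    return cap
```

8

Transformed code:
def run(j, cap):
    for result in b:
        b = result % b
        j = b
    for j in b:
        result = result + 18
    cap = []
    for acc in j:
        cap.append(b)
    j = j - result[cap]
    process(j)
    return cap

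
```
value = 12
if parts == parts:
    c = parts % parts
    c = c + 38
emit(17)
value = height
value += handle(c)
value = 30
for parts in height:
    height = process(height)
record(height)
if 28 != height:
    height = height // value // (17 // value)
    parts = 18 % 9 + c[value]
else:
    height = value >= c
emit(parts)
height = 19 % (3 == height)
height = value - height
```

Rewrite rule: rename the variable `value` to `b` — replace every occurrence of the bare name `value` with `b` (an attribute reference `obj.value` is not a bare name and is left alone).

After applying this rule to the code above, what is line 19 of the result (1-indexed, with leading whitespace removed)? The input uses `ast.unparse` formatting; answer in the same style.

height = b - height

Transformed code:
b = 12
if parts == parts:
    c = parts % parts
    c = c + 38
emit(17)
b = height
b += handle(c)
b = 30
for parts in height:
    height = process(height)
record(height)
if 28 != height:
    height = height // b // (17 // b)
    parts = 18 % 9 + c[b]
else:
    height = b >= c
emit(parts)
height = 19 % (3 == height)
height = b - height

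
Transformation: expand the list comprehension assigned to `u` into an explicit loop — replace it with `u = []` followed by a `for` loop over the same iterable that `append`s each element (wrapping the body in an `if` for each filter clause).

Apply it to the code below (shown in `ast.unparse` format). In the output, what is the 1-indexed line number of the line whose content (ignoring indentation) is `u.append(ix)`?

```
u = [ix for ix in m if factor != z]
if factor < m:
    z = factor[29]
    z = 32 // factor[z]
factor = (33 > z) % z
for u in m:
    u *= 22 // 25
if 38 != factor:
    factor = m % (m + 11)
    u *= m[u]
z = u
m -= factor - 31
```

Transformed code:
u = []
for ix in m:
    if factor != z:
        u.append(ix)
if factor < m:
    z = factor[29]
    z = 32 // factor[z]
factor = (33 > z) % z
for u in m:
    u *= 22 // 25
if 38 != factor:
    factor = m % (m + 11)
    u *= m[u]
z = u
m -= factor - 31

4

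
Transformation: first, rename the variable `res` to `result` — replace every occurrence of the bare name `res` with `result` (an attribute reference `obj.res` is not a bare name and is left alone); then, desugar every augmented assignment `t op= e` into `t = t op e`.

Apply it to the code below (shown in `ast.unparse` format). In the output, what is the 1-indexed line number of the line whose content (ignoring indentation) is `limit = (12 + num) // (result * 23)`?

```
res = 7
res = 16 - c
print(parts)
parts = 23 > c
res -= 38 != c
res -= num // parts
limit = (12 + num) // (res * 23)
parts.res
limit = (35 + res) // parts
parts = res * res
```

Transformed code:
result = 7
result = 16 - c
print(parts)
parts = 23 > c
result = result - (38 != c)
result = result - num // parts
limit = (12 + num) // (result * 23)
parts.res
limit = (35 + result) // parts
parts = result * result

7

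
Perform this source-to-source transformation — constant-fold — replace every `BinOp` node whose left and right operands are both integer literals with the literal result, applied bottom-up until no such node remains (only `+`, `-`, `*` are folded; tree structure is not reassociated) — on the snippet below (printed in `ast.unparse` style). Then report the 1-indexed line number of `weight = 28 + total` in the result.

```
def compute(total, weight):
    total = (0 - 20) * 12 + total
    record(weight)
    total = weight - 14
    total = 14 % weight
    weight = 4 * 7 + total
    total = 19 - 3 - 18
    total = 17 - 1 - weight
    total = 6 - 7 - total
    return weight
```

6

Transformed code:
def compute(total, weight):
    total = -240 + total
    record(weight)
    total = weight - 14
    total = 14 % weight
    weight = 28 + total
    total = -2
    total = 16 - weight
    total = -1 - total
    return weight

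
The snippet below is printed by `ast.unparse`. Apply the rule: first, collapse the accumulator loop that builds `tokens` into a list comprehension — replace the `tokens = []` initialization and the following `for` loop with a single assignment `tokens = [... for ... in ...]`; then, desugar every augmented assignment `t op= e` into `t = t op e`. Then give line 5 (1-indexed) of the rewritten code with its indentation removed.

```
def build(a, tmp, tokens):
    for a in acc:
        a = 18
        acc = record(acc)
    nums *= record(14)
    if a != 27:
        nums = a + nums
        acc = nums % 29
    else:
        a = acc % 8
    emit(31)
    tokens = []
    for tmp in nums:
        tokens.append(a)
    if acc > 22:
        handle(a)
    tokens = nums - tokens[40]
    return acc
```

Transformed code:
def build(a, tmp, tokens):
    for a in acc:
        a = 18
        acc = record(acc)
    nums = nums * record(14)
    if a != 27:
        nums = a + nums
        acc = nums % 29
    else:
        a = acc % 8
    emit(31)
    tokens = [a for tmp in nums]
    if acc > 22:
        handle(a)
    tokens = nums - tokens[40]
    return acc

nums = nums * record(14)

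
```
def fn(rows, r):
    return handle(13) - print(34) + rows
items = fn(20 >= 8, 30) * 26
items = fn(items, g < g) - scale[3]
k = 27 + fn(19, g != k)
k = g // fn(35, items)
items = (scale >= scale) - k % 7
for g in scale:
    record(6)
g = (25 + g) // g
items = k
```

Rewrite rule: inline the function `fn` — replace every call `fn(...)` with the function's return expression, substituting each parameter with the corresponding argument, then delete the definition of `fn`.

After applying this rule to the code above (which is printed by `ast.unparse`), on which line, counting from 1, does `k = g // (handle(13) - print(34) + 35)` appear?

Transformed code:
items = (handle(13) - print(34) + (20 >= 8)) * 26
items = handle(13) - print(34) + items - scale[3]
k = 27 + (handle(13) - print(34) + 19)
k = g // (handle(13) - print(34) + 35)
items = (scale >= scale) - k % 7
for g in scale:
    record(6)
g = (25 + g) // g
items = k

4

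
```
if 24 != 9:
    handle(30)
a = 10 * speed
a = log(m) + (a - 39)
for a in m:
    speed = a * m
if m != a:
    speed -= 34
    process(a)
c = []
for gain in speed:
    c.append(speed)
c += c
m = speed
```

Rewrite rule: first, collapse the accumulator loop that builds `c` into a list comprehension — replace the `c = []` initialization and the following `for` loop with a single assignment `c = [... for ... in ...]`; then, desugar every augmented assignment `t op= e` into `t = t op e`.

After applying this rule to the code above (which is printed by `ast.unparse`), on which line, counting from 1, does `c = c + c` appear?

Transformed code:
if 24 != 9:
    handle(30)
a = 10 * speed
a = log(m) + (a - 39)
for a in m:
    speed = a * m
if m != a:
    speed = speed - 34
    process(a)
c = [speed for gain in speed]
c = c + c
m = speed

11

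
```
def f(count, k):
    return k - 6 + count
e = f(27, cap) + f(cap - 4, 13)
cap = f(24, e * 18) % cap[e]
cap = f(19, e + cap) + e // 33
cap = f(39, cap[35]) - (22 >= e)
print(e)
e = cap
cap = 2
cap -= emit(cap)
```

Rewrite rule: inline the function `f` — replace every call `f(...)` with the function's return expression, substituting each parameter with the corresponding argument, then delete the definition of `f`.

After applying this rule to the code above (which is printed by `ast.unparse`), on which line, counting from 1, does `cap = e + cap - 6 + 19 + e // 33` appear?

3

Transformed code:
e = cap - 6 + 27 + (13 - 6 + (cap - 4))
cap = (e * 18 - 6 + 24) % cap[e]
cap = e + cap - 6 + 19 + e // 33
cap = cap[35] - 6 + 39 - (22 >= e)
print(e)
e = cap
cap = 2
cap -= emit(cap)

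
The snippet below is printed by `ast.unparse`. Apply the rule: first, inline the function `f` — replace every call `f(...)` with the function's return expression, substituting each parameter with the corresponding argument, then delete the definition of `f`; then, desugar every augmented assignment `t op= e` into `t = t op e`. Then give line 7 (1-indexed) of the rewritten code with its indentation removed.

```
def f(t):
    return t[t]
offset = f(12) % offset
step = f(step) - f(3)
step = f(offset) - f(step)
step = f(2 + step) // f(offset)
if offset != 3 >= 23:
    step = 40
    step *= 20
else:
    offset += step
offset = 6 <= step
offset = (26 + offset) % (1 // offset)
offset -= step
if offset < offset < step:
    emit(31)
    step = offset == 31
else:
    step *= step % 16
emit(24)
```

step = step * 20

Transformed code:
offset = 12[12] % offset
step = step[step] - 3[3]
step = offset[offset] - step[step]
step = (2 + step)[2 + step] // offset[offset]
if offset != 3 >= 23:
    step = 40
    step = step * 20
else:
    offset = offset + step
offset = 6 <= step
offset = (26 + offset) % (1 // offset)
offset = offset - step
if offset < offset < step:
    emit(31)
    step = offset == 31
else:
    step = step * (step % 16)
emit(24)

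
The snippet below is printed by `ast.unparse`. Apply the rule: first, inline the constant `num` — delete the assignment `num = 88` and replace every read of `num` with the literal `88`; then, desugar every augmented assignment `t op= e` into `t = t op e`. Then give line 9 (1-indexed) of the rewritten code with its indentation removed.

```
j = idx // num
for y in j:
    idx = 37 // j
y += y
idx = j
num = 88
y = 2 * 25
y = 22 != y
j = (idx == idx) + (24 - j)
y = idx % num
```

Transformed code:
j = idx // 88
for y in j:
    idx = 37 // j
y = y + y
idx = j
y = 2 * 25
y = 22 != y
j = (idx == idx) + (24 - j)
y = idx % 88

y = idx % 88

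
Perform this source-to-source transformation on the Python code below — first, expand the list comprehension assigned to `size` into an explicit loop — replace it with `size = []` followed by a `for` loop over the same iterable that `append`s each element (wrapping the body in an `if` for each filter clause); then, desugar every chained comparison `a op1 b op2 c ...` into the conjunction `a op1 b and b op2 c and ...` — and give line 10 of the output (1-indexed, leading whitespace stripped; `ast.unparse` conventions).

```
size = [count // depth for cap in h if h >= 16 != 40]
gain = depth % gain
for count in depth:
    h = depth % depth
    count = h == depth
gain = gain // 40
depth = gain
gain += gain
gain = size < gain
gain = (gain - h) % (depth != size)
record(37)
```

depth = gain

Transformed code:
size = []
for cap in h:
    if h >= 16 and 16 != 40:
        size.append(count // depth)
gain = depth % gain
for count in depth:
    h = depth % depth
    count = h == depth
gain = gain // 40
depth = gain
gain += gain
gain = size < gain
gain = (gain - h) % (depth != size)
record(37)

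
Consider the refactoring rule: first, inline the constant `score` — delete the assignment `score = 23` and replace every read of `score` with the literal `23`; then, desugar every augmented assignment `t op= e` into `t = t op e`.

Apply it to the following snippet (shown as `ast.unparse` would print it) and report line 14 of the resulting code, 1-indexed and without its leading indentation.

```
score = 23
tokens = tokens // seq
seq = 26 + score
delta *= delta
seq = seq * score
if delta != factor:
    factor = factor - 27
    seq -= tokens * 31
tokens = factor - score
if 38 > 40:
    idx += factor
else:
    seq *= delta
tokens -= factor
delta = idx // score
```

Transformed code:
tokens = tokens // seq
seq = 26 + 23
delta = delta * delta
seq = seq * 23
if delta != factor:
    factor = factor - 27
    seq = seq - tokens * 31
tokens = factor - 23
if 38 > 40:
    idx = idx + factor
else:
    seq = seq * delta
tokens = tokens - factor
delta = idx // 23

delta = idx // 23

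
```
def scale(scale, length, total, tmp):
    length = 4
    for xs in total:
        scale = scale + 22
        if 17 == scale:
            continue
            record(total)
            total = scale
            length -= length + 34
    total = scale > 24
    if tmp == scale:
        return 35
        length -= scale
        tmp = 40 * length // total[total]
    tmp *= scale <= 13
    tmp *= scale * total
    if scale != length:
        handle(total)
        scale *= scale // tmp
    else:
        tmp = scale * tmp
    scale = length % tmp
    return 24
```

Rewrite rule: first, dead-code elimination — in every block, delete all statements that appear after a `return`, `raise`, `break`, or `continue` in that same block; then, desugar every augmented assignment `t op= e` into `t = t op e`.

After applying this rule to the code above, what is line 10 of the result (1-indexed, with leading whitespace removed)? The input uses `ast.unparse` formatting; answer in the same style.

tmp = tmp * (scale <= 13)

Transformed code:
def scale(scale, length, total, tmp):
    length = 4
    for xs in total:
        scale = scale + 22
        if 17 == scale:
            continue
    total = scale > 24
    if tmp == scale:
        return 35
    tmp = tmp * (scale <= 13)
    tmp = tmp * (scale * total)
    if scale != length:
        handle(total)
        scale = scale * (scale // tmp)
    else:
        tmp = scale * tmp
    scale = length % tmp
    return 24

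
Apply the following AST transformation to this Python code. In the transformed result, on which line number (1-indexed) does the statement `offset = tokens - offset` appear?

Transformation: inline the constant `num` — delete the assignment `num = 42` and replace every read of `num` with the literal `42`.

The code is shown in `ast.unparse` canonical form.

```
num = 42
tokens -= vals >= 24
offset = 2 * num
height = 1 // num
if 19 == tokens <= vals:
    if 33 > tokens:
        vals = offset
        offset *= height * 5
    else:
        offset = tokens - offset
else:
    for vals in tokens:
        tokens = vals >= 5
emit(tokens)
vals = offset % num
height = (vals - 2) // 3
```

9

Transformed code:
tokens -= vals >= 24
offset = 2 * 42
height = 1 // 42
if 19 == tokens <= vals:
    if 33 > tokens:
        vals = offset
        offset *= height * 5
    else:
        offset = tokens - offset
else:
    for vals in tokens:
        tokens = vals >= 5
emit(tokens)
vals = offset % 42
height = (vals - 2) // 3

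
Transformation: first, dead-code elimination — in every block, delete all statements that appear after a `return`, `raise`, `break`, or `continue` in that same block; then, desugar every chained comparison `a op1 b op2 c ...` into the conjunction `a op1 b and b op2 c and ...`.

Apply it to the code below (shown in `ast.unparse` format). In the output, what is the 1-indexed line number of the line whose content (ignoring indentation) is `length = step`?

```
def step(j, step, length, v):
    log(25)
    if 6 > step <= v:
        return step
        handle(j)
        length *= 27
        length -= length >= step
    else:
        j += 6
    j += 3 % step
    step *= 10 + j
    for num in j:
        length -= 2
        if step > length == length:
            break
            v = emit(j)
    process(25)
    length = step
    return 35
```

14

Transformed code:
def step(j, step, length, v):
    log(25)
    if 6 > step and step <= v:
        return step
    else:
        j += 6
    j += 3 % step
    step *= 10 + j
    for num in j:
        length -= 2
        if step > length and length == length:
            break
    process(25)
    length = step
    return 35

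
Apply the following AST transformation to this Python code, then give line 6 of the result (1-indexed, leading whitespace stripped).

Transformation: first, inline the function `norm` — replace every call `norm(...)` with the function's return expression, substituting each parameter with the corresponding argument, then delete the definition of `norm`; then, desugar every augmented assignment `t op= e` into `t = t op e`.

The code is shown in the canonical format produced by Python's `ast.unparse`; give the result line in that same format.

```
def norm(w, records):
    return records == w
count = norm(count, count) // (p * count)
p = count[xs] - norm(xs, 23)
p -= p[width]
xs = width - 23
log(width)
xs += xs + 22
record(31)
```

Transformed code:
count = (count == count) // (p * count)
p = count[xs] - (23 == xs)
p = p - p[width]
xs = width - 23
log(width)
xs = xs + (xs + 22)
record(31)

xs = xs + (xs + 22)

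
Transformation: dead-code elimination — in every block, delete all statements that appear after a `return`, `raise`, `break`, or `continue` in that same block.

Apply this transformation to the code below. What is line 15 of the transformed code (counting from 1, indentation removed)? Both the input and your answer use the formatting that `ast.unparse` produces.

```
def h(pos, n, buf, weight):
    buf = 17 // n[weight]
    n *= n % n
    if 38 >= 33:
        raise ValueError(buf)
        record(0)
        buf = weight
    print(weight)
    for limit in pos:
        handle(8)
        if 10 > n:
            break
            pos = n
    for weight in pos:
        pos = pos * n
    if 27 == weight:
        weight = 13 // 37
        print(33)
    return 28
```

Transformed code:
def h(pos, n, buf, weight):
    buf = 17 // n[weight]
    n *= n % n
    if 38 >= 33:
        raise ValueError(buf)
    print(weight)
    for limit in pos:
        handle(8)
        if 10 > n:
            break
    for weight in pos:
        pos = pos * n
    if 27 == weight:
        weight = 13 // 37
        print(33)
    return 28

print(33)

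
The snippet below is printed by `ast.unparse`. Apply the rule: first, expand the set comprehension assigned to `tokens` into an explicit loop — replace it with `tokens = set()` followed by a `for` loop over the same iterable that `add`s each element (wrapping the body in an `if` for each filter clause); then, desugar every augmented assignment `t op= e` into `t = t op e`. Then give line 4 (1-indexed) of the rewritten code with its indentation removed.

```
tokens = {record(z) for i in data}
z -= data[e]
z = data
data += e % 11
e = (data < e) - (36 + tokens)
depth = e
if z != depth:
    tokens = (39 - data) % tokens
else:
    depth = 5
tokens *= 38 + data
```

z = z - data[e]

Transformed code:
tokens = set()
for i in data:
    tokens.add(record(z))
z = z - data[e]
z = data
data = data + e % 11
e = (data < e) - (36 + tokens)
depth = e
if z != depth:
    tokens = (39 - data) % tokens
else:
    depth = 5
tokens = tokens * (38 + data)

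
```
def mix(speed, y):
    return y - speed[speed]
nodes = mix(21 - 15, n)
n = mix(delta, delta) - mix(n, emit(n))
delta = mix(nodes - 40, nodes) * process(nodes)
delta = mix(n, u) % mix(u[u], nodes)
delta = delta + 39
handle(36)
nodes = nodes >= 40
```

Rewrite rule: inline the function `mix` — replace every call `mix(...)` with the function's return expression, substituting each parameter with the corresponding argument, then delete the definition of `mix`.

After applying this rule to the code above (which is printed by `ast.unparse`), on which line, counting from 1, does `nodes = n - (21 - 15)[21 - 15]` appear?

1

Transformed code:
nodes = n - (21 - 15)[21 - 15]
n = delta - delta[delta] - (emit(n) - n[n])
delta = (nodes - (nodes - 40)[nodes - 40]) * process(nodes)
delta = (u - n[n]) % (nodes - u[u][u[u]])
delta = delta + 39
handle(36)
nodes = nodes >= 40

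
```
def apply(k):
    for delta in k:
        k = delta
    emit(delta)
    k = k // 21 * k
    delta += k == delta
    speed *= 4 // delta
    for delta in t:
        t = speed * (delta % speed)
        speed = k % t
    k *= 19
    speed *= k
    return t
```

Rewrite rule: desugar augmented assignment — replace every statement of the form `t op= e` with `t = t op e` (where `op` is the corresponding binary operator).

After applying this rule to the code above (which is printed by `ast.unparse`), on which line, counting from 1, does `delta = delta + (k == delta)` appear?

Transformed code:
def apply(k):
    for delta in k:
        k = delta
    emit(delta)
    k = k // 21 * k
    delta = delta + (k == delta)
    speed = speed * (4 // delta)
    for delta in t:
        t = speed * (delta % speed)
        speed = k % t
    k = k * 19
    speed = speed * k
    return t

6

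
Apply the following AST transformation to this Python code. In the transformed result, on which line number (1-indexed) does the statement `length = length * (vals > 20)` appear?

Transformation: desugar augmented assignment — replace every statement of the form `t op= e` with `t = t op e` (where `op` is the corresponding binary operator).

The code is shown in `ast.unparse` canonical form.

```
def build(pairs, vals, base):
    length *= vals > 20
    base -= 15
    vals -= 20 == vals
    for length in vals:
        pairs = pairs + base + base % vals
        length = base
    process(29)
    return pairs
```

2

Transformed code:
def build(pairs, vals, base):
    length = length * (vals > 20)
    base = base - 15
    vals = vals - (20 == vals)
    for length in vals:
        pairs = pairs + base + base % vals
        length = base
    process(29)
    return pairs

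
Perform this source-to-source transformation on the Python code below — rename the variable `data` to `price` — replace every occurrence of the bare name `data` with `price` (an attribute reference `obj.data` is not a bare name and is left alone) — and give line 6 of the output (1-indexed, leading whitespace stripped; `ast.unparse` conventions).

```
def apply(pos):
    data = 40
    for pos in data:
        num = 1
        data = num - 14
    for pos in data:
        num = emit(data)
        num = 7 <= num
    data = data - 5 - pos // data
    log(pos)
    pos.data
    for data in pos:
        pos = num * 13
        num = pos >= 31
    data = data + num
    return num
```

Transformed code:
def apply(pos):
    price = 40
    for pos in price:
        num = 1
        price = num - 14
    for pos in price:
        num = emit(price)
        num = 7 <= num
    price = price - 5 - pos // price
    log(pos)
    pos.data
    for price in pos:
        pos = num * 13
        num = pos >= 31
    price = price + num
    return num

for pos in price:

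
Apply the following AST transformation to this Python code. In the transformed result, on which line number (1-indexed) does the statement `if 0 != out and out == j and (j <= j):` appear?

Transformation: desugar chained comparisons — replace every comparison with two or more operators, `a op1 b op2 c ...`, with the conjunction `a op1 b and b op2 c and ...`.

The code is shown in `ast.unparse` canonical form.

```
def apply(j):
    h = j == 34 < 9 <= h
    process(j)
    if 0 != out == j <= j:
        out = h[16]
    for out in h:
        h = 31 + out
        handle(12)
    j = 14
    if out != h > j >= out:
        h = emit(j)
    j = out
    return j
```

4

Transformed code:
def apply(j):
    h = j == 34 and 34 < 9 and (9 <= h)
    process(j)
    if 0 != out and out == j and (j <= j):
        out = h[16]
    for out in h:
        h = 31 + out
        handle(12)
    j = 14
    if out != h and h > j and (j >= out):
        h = emit(j)
    j = out
    return j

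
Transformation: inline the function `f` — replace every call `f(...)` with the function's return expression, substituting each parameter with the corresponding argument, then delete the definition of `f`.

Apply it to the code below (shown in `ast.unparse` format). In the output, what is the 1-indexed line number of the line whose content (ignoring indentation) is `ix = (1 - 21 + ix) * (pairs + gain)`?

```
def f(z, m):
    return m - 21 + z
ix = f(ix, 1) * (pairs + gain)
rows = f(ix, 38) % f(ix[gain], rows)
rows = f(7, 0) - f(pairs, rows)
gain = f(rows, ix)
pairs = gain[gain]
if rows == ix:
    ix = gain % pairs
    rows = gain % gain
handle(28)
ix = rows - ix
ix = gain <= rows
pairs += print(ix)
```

Transformed code:
ix = (1 - 21 + ix) * (pairs + gain)
rows = (38 - 21 + ix) % (rows - 21 + ix[gain])
rows = 0 - 21 + 7 - (rows - 21 + pairs)
gain = ix - 21 + rows
pairs = gain[gain]
if rows == ix:
    ix = gain % pairs
    rows = gain % gain
handle(28)
ix = rows - ix
ix = gain <= rows
pairs += print(ix)

1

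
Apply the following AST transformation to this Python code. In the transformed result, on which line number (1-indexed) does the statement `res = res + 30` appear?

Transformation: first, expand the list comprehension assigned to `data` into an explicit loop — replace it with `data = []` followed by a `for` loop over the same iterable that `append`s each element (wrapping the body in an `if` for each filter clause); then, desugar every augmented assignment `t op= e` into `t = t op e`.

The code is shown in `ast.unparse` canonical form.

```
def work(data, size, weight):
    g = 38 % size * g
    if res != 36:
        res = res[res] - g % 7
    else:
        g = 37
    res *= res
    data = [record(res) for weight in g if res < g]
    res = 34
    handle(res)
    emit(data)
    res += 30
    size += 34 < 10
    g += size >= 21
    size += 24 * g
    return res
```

Transformed code:
def work(data, size, weight):
    g = 38 % size * g
    if res != 36:
        res = res[res] - g % 7
    else:
        g = 37
    res = res * res
    data = []
    for weight in g:
        if res < g:
            data.append(record(res))
    res = 34
    handle(res)
    emit(data)
    res = res + 30
    size = size + (34 < 10)
    g = g + (size >= 21)
    size = size + 24 * g
    return res

15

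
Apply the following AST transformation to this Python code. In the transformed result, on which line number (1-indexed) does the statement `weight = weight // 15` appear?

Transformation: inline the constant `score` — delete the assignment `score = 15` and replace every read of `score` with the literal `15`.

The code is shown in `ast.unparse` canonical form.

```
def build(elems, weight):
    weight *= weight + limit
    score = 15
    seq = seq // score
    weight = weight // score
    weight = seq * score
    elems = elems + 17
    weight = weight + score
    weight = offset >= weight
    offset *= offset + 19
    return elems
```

4

Transformed code:
def build(elems, weight):
    weight *= weight + limit
    seq = seq // 15
    weight = weight // 15
    weight = seq * 15
    elems = elems + 17
    weight = weight + 15
    weight = offset >= weight
    offset *= offset + 19
    return elems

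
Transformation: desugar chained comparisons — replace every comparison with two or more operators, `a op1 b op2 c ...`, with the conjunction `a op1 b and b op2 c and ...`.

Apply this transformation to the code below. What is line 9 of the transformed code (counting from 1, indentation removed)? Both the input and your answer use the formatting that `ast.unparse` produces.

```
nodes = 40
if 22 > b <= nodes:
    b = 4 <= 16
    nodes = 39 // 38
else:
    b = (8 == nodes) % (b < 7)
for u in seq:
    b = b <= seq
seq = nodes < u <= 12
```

Transformed code:
nodes = 40
if 22 > b and b <= nodes:
    b = 4 <= 16
    nodes = 39 // 38
else:
    b = (8 == nodes) % (b < 7)
for u in seq:
    b = b <= seq
seq = nodes < u and u <= 12

seq = nodes < u and u <= 12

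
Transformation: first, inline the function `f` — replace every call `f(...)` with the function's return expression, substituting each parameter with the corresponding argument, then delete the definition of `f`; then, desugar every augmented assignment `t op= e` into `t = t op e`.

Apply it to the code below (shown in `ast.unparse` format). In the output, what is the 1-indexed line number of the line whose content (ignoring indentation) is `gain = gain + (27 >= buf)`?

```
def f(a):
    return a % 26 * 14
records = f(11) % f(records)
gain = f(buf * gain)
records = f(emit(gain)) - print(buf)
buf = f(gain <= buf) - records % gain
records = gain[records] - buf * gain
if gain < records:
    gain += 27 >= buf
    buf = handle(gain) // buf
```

Transformed code:
records = 11 % 26 * 14 % (records % 26 * 14)
gain = buf * gain % 26 * 14
records = emit(gain) % 26 * 14 - print(buf)
buf = (gain <= buf) % 26 * 14 - records % gain
records = gain[records] - buf * gain
if gain < records:
    gain = gain + (27 >= buf)
    buf = handle(gain) // buf

7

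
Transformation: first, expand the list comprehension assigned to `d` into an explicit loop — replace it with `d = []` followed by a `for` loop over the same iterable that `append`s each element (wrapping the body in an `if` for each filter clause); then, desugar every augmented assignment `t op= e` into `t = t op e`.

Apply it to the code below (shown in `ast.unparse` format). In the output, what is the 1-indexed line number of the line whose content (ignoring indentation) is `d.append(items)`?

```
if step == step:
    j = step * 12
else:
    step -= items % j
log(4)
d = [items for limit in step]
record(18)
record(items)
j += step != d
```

8

Transformed code:
if step == step:
    j = step * 12
else:
    step = step - items % j
log(4)
d = []
for limit in step:
    d.append(items)
record(18)
record(items)
j = j + (step != d)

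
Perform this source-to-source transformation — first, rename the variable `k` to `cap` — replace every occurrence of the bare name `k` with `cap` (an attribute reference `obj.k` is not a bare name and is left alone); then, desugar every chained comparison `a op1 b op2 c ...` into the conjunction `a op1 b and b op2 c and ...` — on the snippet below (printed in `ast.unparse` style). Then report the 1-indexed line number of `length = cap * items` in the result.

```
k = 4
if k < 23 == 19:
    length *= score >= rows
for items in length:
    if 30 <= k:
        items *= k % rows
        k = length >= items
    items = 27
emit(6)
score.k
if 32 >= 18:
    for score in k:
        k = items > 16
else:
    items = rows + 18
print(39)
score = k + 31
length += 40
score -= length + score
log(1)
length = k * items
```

21

Transformed code:
cap = 4
if cap < 23 and 23 == 19:
    length *= score >= rows
for items in length:
    if 30 <= cap:
        items *= cap % rows
        cap = length >= items
    items = 27
emit(6)
score.k
if 32 >= 18:
    for score in cap:
        cap = items > 16
else:
    items = rows + 18
print(39)
score = cap + 31
length += 40
score -= length + score
log(1)
length = cap * items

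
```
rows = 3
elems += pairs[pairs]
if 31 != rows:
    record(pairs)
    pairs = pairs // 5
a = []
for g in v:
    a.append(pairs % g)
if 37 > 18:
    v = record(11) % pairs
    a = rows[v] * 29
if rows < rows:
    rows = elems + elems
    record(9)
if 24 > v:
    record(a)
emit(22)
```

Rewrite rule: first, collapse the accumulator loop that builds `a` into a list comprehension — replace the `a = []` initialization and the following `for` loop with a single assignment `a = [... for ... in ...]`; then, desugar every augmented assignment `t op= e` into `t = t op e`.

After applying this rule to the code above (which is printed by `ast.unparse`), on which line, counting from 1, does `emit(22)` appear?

15

Transformed code:
rows = 3
elems = elems + pairs[pairs]
if 31 != rows:
    record(pairs)
    pairs = pairs // 5
a = [pairs % g for g in v]
if 37 > 18:
    v = record(11) % pairs
    a = rows[v] * 29
if rows < rows:
    rows = elems + elems
    record(9)
if 24 > v:
    record(a)
emit(22)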